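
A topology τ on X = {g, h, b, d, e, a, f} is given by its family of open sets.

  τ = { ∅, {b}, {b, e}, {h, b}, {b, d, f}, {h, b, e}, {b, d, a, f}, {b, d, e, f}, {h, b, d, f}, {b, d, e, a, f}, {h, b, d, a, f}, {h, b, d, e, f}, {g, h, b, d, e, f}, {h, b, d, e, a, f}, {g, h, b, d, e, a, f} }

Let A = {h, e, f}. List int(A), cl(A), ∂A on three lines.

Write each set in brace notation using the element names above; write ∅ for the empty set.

open subsets of A: ∅; so int(A) = ∅
closure: X∖int(X∖A) = X∖{b} = {g, h, d, e, a, f}
∂A = {g, h, d, e, a, f} minus ∅ = {g, h, d, e, a, f}

int(A) = ∅
cl(A)  = {g, h, d, e, a, f}
∂A     = {g, h, d, e, a, f}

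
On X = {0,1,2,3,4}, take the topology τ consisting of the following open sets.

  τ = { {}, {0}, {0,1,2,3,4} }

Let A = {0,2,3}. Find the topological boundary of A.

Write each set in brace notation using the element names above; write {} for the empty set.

{1,2,3,4}

open subsets of A: {}, {0}; so int(A) = {0}
closure: X∖int(X∖A) = X∖{} = {0,1,2,3,4}
∂A = {0,1,2,3,4} minus {0} = {1,2,3,4}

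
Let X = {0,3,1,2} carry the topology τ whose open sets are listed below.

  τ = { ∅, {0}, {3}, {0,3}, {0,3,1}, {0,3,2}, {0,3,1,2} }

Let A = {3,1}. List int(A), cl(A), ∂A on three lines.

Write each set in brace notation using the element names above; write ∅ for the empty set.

open subsets of A: ∅, {3}; so int(A) = {3}
closure: X∖int(X∖A) = X∖{0} = {3,1,2}
∂A = {3,1,2} minus {3} = {1,2}

int(A) = {3}
cl(A)  = {3,1,2}
∂A     = {1,2}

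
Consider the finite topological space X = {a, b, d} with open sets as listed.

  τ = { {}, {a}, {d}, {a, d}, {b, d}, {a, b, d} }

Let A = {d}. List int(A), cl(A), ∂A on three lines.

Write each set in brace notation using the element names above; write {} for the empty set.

U open, U⊆A: {}, {d}. int(A) = ⋃ = {d}
X∖A={a, b}, int(X∖A)={a}, hence cl(A)={b, d}
∂A: remove int from cl → {b}

int(A) = {d}
cl(A)  = {b, d}
∂A     = {b}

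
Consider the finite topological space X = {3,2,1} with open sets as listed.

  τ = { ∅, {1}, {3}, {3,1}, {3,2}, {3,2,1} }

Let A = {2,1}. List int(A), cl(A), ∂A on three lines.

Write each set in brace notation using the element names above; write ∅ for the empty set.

int(A) = {1}
cl(A)  = {2,1}
∂A     = {2}

interior: largest open inside A is {1} (from ∅, {1})
cl via duality: int({3}) = {3}, so X∖{3} = {2,1}
cl∖int = {2}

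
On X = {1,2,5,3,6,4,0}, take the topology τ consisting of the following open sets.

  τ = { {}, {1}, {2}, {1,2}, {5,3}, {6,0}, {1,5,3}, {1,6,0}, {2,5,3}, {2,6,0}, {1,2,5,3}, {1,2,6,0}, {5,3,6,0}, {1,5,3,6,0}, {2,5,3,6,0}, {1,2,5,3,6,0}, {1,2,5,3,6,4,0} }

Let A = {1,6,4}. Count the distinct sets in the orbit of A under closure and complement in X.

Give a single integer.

closure: X∖int(X∖A) = X∖{2,5,3} = {1,6,4,0}
Let k=closure and c=complement:
  1. A     = {1,6,4}
  2. kA    = {1,6,4,0}
  3. cA    = {2,5,3,0}
  4. ckA   = {2,5,3}
  5. kcA   = {2,5,3,6,4,0}
  6. kckA  = {2,5,3,4}
  7. ckcA  = {1}
  8. ckckA = {1,6,0}
  9. kckcA = {1,4}
  10. ckckcA = {2,5,3,6,0}
— saturated at 10

10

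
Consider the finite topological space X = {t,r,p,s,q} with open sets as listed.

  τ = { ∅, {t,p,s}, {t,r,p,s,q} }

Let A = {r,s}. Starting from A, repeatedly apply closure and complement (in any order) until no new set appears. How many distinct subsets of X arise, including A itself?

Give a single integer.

4

closure: X∖int(X∖A) = X∖∅ = {t,r,p,s,q}
Let k=closure and c=complement:
  1. A     = {r,s}
  2. kA    = {t,r,p,s,q}
  3. cA    = {t,p,q}
  4. ckA   = ∅
— saturated at 4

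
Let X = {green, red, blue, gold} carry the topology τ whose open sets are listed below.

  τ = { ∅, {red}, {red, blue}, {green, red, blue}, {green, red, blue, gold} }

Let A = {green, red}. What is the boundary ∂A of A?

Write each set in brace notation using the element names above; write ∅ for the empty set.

U open, U⊆A: ∅, {red}. int(A) = ⋃ = {red}
X∖A={blue, gold}, int(X∖A)=∅, hence cl(A)={green, red, blue, gold}
∂A: remove int from cl → {green, blue, gold}

{green, blue, gold}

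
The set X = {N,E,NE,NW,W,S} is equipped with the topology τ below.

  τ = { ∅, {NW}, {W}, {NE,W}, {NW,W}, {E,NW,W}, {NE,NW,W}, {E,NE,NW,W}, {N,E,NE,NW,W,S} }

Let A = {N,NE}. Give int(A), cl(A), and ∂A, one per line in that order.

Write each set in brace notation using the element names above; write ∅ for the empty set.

interior: largest open inside A is ∅ (from ∅)
cl via duality: int({E,NW,W,S}) = {E,NW,W}, so X∖{E,NW,W} = {N,NE,S}
cl∖int = {N,NE,S}

int(A) = ∅
cl(A)  = {N,NE,S}
∂A     = {N,NE,S}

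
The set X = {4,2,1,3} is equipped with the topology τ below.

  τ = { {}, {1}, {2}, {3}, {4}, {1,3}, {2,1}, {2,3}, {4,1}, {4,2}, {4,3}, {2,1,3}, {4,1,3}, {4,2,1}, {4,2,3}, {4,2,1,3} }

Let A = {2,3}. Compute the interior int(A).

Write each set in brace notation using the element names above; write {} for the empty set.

{2,3}

interior: largest open inside A is {2,3} (from {}, {2}, {3}, {2,3})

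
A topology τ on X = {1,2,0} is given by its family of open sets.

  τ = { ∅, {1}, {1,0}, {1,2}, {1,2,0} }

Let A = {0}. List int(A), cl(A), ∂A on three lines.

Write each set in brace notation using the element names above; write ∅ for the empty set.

int(A) = ∅
cl(A)  = {0}
∂A     = {0}

opens ⊆ A: ∅; union → int = ∅
complement {1,2}; its interior {1,2}; cl(A) = X∖{1,2} = {0}
boundary = {0} ∖ ∅ = {0}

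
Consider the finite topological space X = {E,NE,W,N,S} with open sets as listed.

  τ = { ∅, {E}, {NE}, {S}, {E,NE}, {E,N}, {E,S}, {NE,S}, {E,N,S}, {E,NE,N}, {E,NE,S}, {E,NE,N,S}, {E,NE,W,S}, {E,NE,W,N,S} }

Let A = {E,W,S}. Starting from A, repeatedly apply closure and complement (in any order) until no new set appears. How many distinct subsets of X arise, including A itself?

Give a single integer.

8

cl via duality: int({NE,N}) = {NE}, so X∖{NE} = {E,W,N,S}
Write k for closure, c for complement:
  1. A     = {E,W,S}
  2. kA    = {E,W,N,S}
  3. cA    = {NE,N}
  4. ckA   = {NE}
  5. kcA   = {NE,W,N}
  6. kckA  = {NE,W}
  7. ckcA  = {E,S}
  8. ckckA = {E,N,S}
applying k or c yields no new set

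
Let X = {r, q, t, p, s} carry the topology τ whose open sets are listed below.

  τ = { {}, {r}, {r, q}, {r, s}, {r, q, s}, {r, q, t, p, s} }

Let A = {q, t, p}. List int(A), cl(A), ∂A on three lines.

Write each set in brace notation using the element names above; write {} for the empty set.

int(A) = {}
cl(A)  = {q, t, p}
∂A     = {q, t, p}

open subsets of A: {}; so int(A) = {}
closure: X∖int(X∖A) = X∖{r, s} = {q, t, p}
∂A = {q, t, p} minus {} = {q, t, p}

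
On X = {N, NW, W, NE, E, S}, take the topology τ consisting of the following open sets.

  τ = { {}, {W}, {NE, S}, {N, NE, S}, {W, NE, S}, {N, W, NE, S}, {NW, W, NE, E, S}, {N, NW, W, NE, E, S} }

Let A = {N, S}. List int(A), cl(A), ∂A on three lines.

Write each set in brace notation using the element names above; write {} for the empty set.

opens ⊆ A: {}; union → int = {}
complement {NW, W, NE, E}; its interior {W}; cl(A) = X∖{W} = {N, NW, NE, E, S}
boundary = {N, NW, NE, E, S} ∖ {} = {N, NW, NE, E, S}

int(A) = {}
cl(A)  = {N, NW, NE, E, S}
∂A     = {N, NW, NE, E, S}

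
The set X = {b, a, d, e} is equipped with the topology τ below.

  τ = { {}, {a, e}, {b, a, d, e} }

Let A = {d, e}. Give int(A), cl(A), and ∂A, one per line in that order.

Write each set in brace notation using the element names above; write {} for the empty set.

int(A) = {}
cl(A)  = {b, a, d, e}
∂A     = {b, a, d, e}

interior: largest open inside A is {} (from {})
cl via duality: int({b, a}) = {}, so X∖{} = {b, a, d, e}
cl∖int = {b, a, d, e}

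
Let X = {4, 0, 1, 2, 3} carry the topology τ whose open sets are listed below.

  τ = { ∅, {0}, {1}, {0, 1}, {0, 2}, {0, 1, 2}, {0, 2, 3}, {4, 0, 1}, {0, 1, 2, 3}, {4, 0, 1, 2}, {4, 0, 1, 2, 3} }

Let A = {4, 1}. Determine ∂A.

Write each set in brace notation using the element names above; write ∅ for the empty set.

{4}

opens ⊆ A: ∅, {1}; union → int = {1}
complement {0, 2, 3}; its interior {0, 2, 3}; cl(A) = X∖{0, 2, 3} = {4, 1}
boundary = {4, 1} ∖ {1} = {4}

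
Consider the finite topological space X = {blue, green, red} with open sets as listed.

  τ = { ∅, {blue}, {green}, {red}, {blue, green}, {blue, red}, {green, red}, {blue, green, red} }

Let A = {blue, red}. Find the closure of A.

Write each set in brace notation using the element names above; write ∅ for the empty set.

closure: X∖int(X∖A) = X∖{green} = {blue, red}

{blue, red}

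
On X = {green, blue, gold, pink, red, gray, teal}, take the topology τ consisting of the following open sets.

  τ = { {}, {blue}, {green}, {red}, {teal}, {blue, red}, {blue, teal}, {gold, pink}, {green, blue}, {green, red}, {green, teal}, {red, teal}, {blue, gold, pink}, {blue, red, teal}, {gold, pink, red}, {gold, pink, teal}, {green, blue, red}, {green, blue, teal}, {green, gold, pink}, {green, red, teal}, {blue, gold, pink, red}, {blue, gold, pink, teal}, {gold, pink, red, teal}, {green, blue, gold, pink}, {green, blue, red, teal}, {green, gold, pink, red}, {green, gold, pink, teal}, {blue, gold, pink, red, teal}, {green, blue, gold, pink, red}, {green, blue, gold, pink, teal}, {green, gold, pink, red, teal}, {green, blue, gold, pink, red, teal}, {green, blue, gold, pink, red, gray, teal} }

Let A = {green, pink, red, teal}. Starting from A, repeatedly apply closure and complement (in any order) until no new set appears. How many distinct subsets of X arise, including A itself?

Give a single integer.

10

complement {blue, gold, gray}; its interior {blue}; cl(A) = X∖{blue} = {green, gold, pink, red, gray, teal}
With k = closure, c = complement:
  1. A     = {green, pink, red, teal}
  2. kA    = {green, gold, pink, red, gray, teal}
  3. cA    = {blue, gold, gray}
  4. ckA   = {blue}
  5. kcA   = {blue, gold, pink, gray}
  6. kckA  = {blue, gray}
  7. ckcA  = {green, red, teal}
  8. ckckA = {green, gold, pink, red, teal}
  9. kckcA = {green, red, gray, teal}
  10. ckckcA = {blue, gold, pink}
k, c of each give nothing new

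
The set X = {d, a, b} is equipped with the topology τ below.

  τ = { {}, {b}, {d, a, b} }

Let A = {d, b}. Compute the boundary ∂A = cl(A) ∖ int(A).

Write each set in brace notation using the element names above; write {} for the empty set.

open subsets of A: {}, {b}; so int(A) = {b}
closure: X∖int(X∖A) = X∖{} = {d, a, b}
∂A = {d, a, b} minus {b} = {d, a}

{d, a}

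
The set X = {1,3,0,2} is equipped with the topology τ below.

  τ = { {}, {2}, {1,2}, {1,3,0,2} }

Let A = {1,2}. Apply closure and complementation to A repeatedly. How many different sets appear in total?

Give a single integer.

4

closure: X∖int(X∖A) = X∖{} = {1,3,0,2}
Let k=closure and c=complement:
  1. A     = {1,2}
  2. kA    = {1,3,0,2}
  3. cA    = {3,0}
  4. ckA   = {}
— saturated at 4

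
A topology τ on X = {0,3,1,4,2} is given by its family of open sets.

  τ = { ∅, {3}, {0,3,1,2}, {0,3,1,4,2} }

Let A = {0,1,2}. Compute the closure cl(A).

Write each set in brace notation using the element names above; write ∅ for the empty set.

{0,1,4,2}

complement {3,4}; its interior {3}; cl(A) = X∖{3} = {0,1,4,2}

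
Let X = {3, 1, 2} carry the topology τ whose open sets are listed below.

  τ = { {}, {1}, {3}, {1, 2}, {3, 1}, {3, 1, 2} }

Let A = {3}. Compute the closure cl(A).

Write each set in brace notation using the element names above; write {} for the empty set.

{3}

cl via duality: int({1, 2}) = {1, 2}, so X∖{1, 2} = {3}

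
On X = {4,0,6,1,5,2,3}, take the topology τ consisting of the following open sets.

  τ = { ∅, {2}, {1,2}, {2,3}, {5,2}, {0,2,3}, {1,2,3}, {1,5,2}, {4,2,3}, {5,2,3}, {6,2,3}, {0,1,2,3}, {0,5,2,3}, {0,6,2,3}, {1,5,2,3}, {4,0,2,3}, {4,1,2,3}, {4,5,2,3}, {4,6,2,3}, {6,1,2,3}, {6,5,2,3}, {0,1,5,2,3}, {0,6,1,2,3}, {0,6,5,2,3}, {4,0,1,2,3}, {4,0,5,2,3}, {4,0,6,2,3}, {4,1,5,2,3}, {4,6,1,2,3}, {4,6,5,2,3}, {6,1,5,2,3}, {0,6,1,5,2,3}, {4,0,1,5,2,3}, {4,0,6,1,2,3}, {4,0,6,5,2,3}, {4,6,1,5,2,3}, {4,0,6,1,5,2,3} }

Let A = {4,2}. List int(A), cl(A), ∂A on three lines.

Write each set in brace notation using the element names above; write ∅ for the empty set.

opens ⊆ A: ∅, {2}; union → int = {2}
complement {0,6,1,5,3}; its interior ∅; cl(A) = X∖∅ = {4,0,6,1,5,2,3}
boundary = {4,0,6,1,5,2,3} ∖ {2} = {4,0,6,1,5,3}

int(A) = {2}
cl(A)  = {4,0,6,1,5,2,3}
∂A     = {4,0,6,1,5,3}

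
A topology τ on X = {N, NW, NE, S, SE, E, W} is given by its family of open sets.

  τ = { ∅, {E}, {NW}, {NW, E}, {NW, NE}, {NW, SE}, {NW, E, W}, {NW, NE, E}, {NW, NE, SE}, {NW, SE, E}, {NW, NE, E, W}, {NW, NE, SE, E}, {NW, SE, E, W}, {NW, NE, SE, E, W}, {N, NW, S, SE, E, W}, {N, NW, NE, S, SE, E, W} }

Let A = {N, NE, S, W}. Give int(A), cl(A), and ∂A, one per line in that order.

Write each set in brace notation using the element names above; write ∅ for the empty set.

opens ⊆ A: ∅; union → int = ∅
complement {NW, SE, E}; its interior {NW, SE, E}; cl(A) = X∖{NW, SE, E} = {N, NE, S, W}
boundary = {N, NE, S, W} ∖ ∅ = {N, NE, S, W}

int(A) = ∅
cl(A)  = {N, NE, S, W}
∂A     = {N, NE, S, W}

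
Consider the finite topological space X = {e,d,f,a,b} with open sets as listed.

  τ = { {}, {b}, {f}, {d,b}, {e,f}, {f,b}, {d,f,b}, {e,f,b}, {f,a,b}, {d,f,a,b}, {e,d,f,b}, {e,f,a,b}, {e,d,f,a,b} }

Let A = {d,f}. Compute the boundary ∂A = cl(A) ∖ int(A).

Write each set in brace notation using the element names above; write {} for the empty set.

{e,d,a}

open subsets of A: {}, {f}; so int(A) = {f}
closure: X∖int(X∖A) = X∖{b} = {e,d,f,a}
∂A = {e,d,f,a} minus {f} = {e,d,a}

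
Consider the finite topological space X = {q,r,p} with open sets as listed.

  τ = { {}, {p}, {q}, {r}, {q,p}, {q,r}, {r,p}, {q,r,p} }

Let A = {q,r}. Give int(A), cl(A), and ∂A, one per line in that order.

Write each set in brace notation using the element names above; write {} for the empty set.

int(A) = {q,r}
cl(A)  = {q,r}
∂A     = {}

interior: largest open inside A is {q,r} (from {}, {q}, {r}, {q,r})
cl via duality: int({p}) = {p}, so X∖{p} = {q,r}
cl∖int = {}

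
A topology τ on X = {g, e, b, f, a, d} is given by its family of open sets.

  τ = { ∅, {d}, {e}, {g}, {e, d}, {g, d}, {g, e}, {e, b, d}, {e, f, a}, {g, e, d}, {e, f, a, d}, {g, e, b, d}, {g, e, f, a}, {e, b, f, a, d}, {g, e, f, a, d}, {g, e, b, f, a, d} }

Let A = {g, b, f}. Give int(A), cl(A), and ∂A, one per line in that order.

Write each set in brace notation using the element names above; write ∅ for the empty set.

int(A) = {g}
cl(A)  = {g, b, f, a}
∂A     = {b, f, a}

interior: largest open inside A is {g} (from ∅, {g})
cl via duality: int({e, a, d}) = {e, d}, so X∖{e, d} = {g, b, f, a}
cl∖int = {b, f, a}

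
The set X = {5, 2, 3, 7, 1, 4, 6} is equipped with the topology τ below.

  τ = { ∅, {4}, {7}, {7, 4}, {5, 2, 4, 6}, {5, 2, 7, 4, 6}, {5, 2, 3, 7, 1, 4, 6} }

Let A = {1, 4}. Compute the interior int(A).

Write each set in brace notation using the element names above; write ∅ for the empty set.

U open, U⊆A: ∅, {4}. int(A) = ⋃ = {4}

{4}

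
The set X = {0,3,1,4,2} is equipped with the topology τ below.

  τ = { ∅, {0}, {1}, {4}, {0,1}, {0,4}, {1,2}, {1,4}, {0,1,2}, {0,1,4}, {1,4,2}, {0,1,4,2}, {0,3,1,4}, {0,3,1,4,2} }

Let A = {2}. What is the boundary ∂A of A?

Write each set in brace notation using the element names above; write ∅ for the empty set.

open subsets of A: ∅; so int(A) = ∅
closure: X∖int(X∖A) = X∖{0,3,1,4} = {2}
∂A = {2} minus ∅ = {2}

{2}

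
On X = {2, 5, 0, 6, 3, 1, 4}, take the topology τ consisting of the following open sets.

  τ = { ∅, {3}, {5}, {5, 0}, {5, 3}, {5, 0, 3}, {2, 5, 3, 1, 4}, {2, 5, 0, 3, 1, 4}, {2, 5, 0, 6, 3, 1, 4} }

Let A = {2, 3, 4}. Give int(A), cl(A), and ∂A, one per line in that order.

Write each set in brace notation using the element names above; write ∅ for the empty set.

opens ⊆ A: ∅, {3}; union → int = {3}
complement {5, 0, 6, 1}; its interior {5, 0}; cl(A) = X∖{5, 0} = {2, 6, 3, 1, 4}
boundary = {2, 6, 3, 1, 4} ∖ {3} = {2, 6, 1, 4}

int(A) = {3}
cl(A)  = {2, 6, 3, 1, 4}
∂A     = {2, 6, 1, 4}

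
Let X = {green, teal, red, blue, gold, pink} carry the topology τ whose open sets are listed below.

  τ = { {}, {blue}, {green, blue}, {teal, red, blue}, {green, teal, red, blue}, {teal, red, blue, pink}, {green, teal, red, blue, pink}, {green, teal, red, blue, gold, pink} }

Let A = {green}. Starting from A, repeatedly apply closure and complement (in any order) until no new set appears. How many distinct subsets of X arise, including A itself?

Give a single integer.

6

X∖A={teal, red, blue, gold, pink}, int(X∖A)={teal, red, blue, pink}, hence cl(A)={green, gold}
Orbit (k=closure, c=complement):
  1. A     = {green}
  2. kA    = {green, gold}
  3. cA    = {teal, red, blue, gold, pink}
  4. ckA   = {teal, red, blue, pink}
  5. kcA   = {green, teal, red, blue, gold, pink}
  6. ckcA  = {}
(closed under both — stop)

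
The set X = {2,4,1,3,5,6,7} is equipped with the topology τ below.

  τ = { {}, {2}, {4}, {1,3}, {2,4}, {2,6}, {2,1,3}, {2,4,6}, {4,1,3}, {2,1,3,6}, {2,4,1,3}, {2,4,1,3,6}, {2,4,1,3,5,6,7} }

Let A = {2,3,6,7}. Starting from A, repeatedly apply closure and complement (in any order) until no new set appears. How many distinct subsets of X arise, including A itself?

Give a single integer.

cl via duality: int({4,1,5}) = {4}, so X∖{4} = {2,1,3,5,6,7}
Write k for closure, c for complement:
  1. A     = {2,3,6,7}
  2. kA    = {2,1,3,5,6,7}
  3. cA    = {4,1,5}
  4. ckA   = {4}
  5. kcA   = {4,1,3,5,7}
  6. kckA  = {4,5,7}
  7. ckcA  = {2,6}
  8. ckckA = {2,1,3,6}
  9. kckcA = {2,5,6,7}
  10. ckckcA = {4,1,3}
applying k or c yields no new set

10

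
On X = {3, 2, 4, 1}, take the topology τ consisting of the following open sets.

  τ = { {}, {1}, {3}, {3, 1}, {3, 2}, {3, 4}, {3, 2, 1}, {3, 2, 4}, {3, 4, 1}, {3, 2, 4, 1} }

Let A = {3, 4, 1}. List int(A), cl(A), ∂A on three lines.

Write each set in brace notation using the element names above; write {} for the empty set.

int(A) = {3, 4, 1}
cl(A)  = {3, 2, 4, 1}
∂A     = {2}

U open, U⊆A: {}, {3}, {1}, {3, 4}, {3, 1}, {3, 4, 1}. int(A) = ⋃ = {3, 4, 1}
X∖A={2}, int(X∖A)={}, hence cl(A)={3, 2, 4, 1}
∂A: remove int from cl → {2}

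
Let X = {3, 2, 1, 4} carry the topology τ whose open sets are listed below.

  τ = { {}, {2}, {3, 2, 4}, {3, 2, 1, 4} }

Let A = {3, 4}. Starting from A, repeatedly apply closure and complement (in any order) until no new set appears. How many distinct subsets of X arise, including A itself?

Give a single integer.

6

cl via duality: int({2, 1}) = {2}, so X∖{2} = {3, 1, 4}
Write k for closure, c for complement:
  1. A     = {3, 4}
  2. kA    = {3, 1, 4}
  3. cA    = {2, 1}
  4. ckA   = {2}
  5. kcA   = {3, 2, 1, 4}
  6. ckcA  = {}
applying k or c yields no new set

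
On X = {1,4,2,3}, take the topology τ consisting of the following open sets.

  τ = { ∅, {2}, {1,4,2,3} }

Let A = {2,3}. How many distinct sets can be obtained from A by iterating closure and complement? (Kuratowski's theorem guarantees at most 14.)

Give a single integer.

6

cl via duality: int({1,4}) = ∅, so X∖∅ = {1,4,2,3}
Write k for closure, c for complement:
  1. A     = {2,3}
  2. kA    = {1,4,2,3}
  3. cA    = {1,4}
  4. ckA   = ∅
  5. kcA   = {1,4,3}
  6. ckcA  = {2}
applying k or c yields no new set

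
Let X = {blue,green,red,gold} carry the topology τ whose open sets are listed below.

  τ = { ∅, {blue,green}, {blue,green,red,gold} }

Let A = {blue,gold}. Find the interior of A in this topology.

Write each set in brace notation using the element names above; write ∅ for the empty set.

interior: largest open inside A is ∅ (from ∅)

∅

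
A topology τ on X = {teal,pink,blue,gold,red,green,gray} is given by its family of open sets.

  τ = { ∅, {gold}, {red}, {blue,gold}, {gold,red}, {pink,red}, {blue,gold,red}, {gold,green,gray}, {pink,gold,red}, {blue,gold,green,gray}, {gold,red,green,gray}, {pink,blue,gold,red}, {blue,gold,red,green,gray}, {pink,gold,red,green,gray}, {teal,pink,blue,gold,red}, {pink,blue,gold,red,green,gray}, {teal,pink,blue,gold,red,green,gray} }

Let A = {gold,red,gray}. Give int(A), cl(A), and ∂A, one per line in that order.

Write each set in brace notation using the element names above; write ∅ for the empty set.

int(A) = {gold,red}
cl(A)  = {teal,pink,blue,gold,red,green,gray}
∂A     = {teal,pink,blue,green,gray}

opens ⊆ A: ∅, {gold}, {red}, {gold,red}; union → int = {gold,red}
complement {teal,pink,blue,green}; its interior ∅; cl(A) = X∖∅ = {teal,pink,blue,gold,red,green,gray}
boundary = {teal,pink,blue,gold,red,green,gray} ∖ {gold,red} = {teal,pink,blue,green,gray}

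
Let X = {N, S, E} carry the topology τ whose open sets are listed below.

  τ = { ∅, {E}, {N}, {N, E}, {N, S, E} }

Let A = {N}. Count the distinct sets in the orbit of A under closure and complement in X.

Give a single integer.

4

cl via duality: int({S, E}) = {E}, so X∖{E} = {N, S}
Write k for closure, c for complement:
  1. A     = {N}
  2. kA    = {N, S}
  3. cA    = {S, E}
  4. ckA   = {E}
applying k or c yields no new set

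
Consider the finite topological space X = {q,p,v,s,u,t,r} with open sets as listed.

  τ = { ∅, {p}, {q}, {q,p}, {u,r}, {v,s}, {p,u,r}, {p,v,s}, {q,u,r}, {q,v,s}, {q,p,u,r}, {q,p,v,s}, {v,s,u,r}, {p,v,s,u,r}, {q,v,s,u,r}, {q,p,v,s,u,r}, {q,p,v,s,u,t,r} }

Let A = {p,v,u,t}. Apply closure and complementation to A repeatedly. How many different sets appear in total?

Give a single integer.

10

X∖A={q,s,r}, int(X∖A)={q}, hence cl(A)={p,v,s,u,t,r}
Orbit (k=closure, c=complement):
  1. A     = {p,v,u,t}
  2. kA    = {p,v,s,u,t,r}
  3. cA    = {q,s,r}
  4. ckA   = {q}
  5. kcA   = {q,v,s,u,t,r}
  6. kckA  = {q,t}
  7. ckcA  = {p}
  8. ckckA = {p,v,s,u,r}
  9. kckcA = {p,t}
  10. ckckcA = {q,v,s,u,r}
(closed under both — stop)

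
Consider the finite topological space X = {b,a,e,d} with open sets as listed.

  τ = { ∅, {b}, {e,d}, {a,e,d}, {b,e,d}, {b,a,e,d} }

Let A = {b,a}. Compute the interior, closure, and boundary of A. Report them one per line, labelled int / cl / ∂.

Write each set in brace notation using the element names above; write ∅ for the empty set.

interior: largest open inside A is {b} (from ∅, {b})
cl via duality: int({e,d}) = {e,d}, so X∖{e,d} = {b,a}
cl∖int = {a}

int(A) = {b}
cl(A)  = {b,a}
∂A     = {a}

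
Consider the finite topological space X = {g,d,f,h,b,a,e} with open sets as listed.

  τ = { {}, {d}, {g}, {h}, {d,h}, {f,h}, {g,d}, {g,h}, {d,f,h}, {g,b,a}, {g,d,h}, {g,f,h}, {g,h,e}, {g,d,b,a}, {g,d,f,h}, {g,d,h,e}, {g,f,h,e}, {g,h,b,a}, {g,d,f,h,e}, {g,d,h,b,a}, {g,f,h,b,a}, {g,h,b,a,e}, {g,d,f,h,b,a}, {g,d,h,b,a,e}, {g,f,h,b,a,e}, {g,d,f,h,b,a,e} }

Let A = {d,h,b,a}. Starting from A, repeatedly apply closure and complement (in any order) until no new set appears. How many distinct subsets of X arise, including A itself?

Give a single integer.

complement {g,f,e}; its interior {g}; cl(A) = X∖{g} = {d,f,h,b,a,e}
With k = closure, c = complement:
  1. A     = {d,h,b,a}
  2. kA    = {d,f,h,b,a,e}
  3. cA    = {g,f,e}
  4. ckA   = {g}
  5. kcA   = {g,f,b,a,e}
  6. kckA  = {g,b,a,e}
  7. ckcA  = {d,h}
  8. ckckA = {d,f,h}
  9. kckcA = {d,f,h,e}
  10. ckckcA = {g,b,a}
k, c of each give nothing new

10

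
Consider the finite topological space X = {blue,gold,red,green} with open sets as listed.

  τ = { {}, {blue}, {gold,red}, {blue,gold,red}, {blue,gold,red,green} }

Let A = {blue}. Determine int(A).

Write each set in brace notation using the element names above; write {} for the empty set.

opens ⊆ A: {}, {blue}; union → int = {blue}

{blue}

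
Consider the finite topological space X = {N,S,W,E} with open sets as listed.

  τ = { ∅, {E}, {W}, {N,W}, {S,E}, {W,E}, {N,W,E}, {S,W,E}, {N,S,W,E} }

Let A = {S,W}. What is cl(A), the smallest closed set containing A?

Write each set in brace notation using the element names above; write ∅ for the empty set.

complement {N,E}; its interior {E}; cl(A) = X∖{E} = {N,S,W}

{N,S,W}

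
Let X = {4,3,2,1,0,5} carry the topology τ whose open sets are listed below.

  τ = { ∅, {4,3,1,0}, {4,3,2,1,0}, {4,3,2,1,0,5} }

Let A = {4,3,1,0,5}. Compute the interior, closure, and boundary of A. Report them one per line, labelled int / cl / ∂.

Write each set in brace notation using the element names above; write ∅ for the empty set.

int(A) = {4,3,1,0}
cl(A)  = {4,3,2,1,0,5}
∂A     = {2,5}

open subsets of A: ∅, {4,3,1,0}; so int(A) = {4,3,1,0}
closure: X∖int(X∖A) = X∖∅ = {4,3,2,1,0,5}
∂A = {4,3,2,1,0,5} minus {4,3,1,0} = {2,5}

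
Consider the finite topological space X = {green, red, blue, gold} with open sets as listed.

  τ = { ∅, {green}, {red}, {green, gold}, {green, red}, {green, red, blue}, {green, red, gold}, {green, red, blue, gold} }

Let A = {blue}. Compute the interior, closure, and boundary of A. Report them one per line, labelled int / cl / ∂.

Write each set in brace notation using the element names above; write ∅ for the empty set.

int(A) = ∅
cl(A)  = {blue}
∂A     = {blue}

U open, U⊆A: ∅. int(A) = ⋃ = ∅
X∖A={green, red, gold}, int(X∖A)={green, red, gold}, hence cl(A)={blue}
∂A: remove int from cl → {blue}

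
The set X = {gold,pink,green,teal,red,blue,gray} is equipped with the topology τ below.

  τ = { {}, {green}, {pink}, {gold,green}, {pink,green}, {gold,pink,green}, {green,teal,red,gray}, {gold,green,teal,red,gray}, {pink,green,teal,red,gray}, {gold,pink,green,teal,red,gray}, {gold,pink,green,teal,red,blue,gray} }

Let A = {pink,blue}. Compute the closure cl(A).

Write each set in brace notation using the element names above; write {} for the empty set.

X∖A={gold,green,teal,red,gray}, int(X∖A)={gold,green,teal,red,gray}, hence cl(A)={pink,blue}

{pink,blue}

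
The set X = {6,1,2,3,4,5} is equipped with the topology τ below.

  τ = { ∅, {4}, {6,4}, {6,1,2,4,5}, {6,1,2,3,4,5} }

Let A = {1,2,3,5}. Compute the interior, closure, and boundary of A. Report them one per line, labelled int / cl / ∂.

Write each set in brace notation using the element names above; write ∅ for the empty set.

int(A) = ∅
cl(A)  = {1,2,3,5}
∂A     = {1,2,3,5}

open subsets of A: ∅; so int(A) = ∅
closure: X∖int(X∖A) = X∖{6,4} = {1,2,3,5}
∂A = {1,2,3,5} minus ∅ = {1,2,3,5}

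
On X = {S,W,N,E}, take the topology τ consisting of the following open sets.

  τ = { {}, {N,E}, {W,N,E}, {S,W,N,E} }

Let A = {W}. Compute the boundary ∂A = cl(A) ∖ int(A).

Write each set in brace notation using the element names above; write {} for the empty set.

{S,W}

open subsets of A: {}; so int(A) = {}
closure: X∖int(X∖A) = X∖{N,E} = {S,W}
∂A = {S,W} minus {} = {S,W}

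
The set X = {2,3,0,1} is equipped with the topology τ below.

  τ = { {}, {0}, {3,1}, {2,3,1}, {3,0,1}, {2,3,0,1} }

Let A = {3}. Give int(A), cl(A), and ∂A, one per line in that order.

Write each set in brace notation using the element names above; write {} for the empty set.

int(A) = {}
cl(A)  = {2,3,1}
∂A     = {2,3,1}

opens ⊆ A: {}; union → int = {}
complement {2,0,1}; its interior {0}; cl(A) = X∖{0} = {2,3,1}
boundary = {2,3,1} ∖ {} = {2,3,1}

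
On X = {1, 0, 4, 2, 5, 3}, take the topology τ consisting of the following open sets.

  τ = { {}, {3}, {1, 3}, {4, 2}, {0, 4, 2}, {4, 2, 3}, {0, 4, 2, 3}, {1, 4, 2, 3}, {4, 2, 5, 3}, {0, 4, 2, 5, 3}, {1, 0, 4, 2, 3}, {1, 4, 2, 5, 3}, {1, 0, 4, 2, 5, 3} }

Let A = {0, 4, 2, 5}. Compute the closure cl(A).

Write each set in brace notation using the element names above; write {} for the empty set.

{0, 4, 2, 5}

cl via duality: int({1, 3}) = {1, 3}, so X∖{1, 3} = {0, 4, 2, 5}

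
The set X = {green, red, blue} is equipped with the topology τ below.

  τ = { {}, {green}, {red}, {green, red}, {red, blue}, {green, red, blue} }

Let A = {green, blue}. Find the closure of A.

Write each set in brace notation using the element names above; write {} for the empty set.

complement {red}; its interior {red}; cl(A) = X∖{red} = {green, blue}

{green, blue}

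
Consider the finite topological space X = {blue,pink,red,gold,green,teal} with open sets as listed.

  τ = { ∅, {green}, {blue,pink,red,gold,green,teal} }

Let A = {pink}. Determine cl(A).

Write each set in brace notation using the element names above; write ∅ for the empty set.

{blue,pink,red,gold,teal}

closure: X∖int(X∖A) = X∖{green} = {blue,pink,red,gold,teal}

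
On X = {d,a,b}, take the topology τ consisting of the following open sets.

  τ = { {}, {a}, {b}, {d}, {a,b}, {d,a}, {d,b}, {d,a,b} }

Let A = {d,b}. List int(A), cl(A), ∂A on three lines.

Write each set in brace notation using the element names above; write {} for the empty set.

int(A) = {d,b}
cl(A)  = {d,b}
∂A     = {}

open subsets of A: {}, {b}, {d}, {d,b}; so int(A) = {d,b}
closure: X∖int(X∖A) = X∖{a} = {d,b}
∂A = {d,b} minus {d,b} = {}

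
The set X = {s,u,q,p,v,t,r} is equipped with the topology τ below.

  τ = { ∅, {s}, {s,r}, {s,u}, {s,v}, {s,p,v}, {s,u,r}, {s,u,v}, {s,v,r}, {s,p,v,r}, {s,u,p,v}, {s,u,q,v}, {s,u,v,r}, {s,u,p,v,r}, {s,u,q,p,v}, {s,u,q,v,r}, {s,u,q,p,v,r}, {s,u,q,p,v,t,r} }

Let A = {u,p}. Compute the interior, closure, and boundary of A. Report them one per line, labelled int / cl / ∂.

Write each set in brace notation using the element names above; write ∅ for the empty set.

int(A) = ∅
cl(A)  = {u,q,p,t}
∂A     = {u,q,p,t}

open subsets of A: ∅; so int(A) = ∅
closure: X∖int(X∖A) = X∖{s,v,r} = {u,q,p,t}
∂A = {u,q,p,t} minus ∅ = {u,q,p,t}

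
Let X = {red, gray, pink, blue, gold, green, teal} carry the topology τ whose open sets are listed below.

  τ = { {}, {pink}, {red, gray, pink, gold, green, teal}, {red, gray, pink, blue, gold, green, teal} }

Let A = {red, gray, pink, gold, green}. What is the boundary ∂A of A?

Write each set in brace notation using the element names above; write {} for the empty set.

open subsets of A: {}, {pink}; so int(A) = {pink}
closure: X∖int(X∖A) = X∖{} = {red, gray, pink, blue, gold, green, teal}
∂A = {red, gray, pink, blue, gold, green, teal} minus {pink} = {red, gray, blue, gold, green, teal}

{red, gray, blue, gold, green, teal}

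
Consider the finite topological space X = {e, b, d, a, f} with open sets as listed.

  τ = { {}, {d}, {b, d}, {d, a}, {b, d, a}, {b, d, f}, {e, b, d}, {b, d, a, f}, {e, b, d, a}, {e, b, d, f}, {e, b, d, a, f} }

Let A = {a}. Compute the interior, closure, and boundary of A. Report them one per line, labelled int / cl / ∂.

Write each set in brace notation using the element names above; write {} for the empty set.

int(A) = {}
cl(A)  = {a}
∂A     = {a}

interior: largest open inside A is {} (from {})
cl via duality: int({e, b, d, f}) = {e, b, d, f}, so X∖{e, b, d, f} = {a}
cl∖int = {a}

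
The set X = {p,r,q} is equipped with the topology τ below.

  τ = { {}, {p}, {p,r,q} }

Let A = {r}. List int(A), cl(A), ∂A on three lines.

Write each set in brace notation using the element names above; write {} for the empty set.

int(A) = {}
cl(A)  = {r,q}
∂A     = {r,q}

interior: largest open inside A is {} (from {})
cl via duality: int({p,q}) = {p}, so X∖{p} = {r,q}
cl∖int = {r,q}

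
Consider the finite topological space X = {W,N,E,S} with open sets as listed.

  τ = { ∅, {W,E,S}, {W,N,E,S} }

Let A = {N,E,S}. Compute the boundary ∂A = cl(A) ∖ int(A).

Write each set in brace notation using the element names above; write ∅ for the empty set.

{W,N,E,S}

interior: largest open inside A is ∅ (from ∅)
cl via duality: int({W}) = ∅, so X∖∅ = {W,N,E,S}
cl∖int = {W,N,E,S}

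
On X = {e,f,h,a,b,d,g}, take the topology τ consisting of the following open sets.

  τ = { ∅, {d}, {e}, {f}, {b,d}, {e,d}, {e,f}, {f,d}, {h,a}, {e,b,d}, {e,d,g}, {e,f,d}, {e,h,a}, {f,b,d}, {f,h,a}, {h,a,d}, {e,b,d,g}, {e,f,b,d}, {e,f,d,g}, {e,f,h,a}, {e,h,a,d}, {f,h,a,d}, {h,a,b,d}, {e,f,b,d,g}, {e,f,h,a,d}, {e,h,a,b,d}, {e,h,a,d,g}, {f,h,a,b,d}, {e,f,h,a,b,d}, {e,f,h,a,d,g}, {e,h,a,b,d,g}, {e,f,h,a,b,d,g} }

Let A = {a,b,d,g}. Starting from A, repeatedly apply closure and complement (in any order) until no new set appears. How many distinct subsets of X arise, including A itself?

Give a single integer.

10

X∖A={e,f,h}, int(X∖A)={e,f}, hence cl(A)={h,a,b,d,g}
Orbit (k=closure, c=complement):
  1. A     = {a,b,d,g}
  2. kA    = {h,a,b,d,g}
  3. cA    = {e,f,h}
  4. ckA   = {e,f}
  5. kcA   = {e,f,h,a,g}
  6. kckA  = {e,f,g}
  7. ckcA  = {b,d}
  8. ckckA = {h,a,b,d}
  9. kckcA = {b,d,g}
  10. ckckcA = {e,f,h,a}
(closed under both — stop)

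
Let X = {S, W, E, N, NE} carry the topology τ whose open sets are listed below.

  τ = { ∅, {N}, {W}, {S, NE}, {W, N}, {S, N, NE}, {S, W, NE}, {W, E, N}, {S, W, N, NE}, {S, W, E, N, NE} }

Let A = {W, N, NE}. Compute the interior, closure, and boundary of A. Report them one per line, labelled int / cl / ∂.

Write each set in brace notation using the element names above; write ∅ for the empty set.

interior: largest open inside A is {W, N} (from ∅, {N}, {W}, {W, N})
cl via duality: int({S, E}) = ∅, so X∖∅ = {S, W, E, N, NE}
cl∖int = {S, E, NE}

int(A) = {W, N}
cl(A)  = {S, W, E, N, NE}
∂A     = {S, E, NE}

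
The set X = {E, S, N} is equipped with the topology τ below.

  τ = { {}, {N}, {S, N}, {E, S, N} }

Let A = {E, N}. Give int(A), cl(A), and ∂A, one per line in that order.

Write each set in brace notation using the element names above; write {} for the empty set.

int(A) = {N}
cl(A)  = {E, S, N}
∂A     = {E, S}

open subsets of A: {}, {N}; so int(A) = {N}
closure: X∖int(X∖A) = X∖{} = {E, S, N}
∂A = {E, S, N} minus {N} = {E, S}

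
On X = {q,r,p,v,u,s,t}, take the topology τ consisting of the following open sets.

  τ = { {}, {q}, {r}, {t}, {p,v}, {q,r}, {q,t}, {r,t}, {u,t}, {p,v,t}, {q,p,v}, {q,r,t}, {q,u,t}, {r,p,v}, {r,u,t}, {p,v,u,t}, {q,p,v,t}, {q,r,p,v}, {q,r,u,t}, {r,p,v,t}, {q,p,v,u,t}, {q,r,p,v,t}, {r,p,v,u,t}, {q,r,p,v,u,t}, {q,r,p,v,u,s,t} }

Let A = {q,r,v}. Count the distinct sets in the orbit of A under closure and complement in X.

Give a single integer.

10

cl via duality: int({p,u,s,t}) = {u,t}, so X∖{u,t} = {q,r,p,v,s}
Write k for closure, c for complement:
  1. A     = {q,r,v}
  2. kA    = {q,r,p,v,s}
  3. cA    = {p,u,s,t}
  4. ckA   = {u,t}
  5. kcA   = {p,v,u,s,t}
  6. kckA  = {u,s,t}
  7. ckcA  = {q,r}
  8. ckckA = {q,r,p,v}
  9. kckcA = {q,r,s}
  10. ckckcA = {p,v,u,t}
applying k or c yields no new set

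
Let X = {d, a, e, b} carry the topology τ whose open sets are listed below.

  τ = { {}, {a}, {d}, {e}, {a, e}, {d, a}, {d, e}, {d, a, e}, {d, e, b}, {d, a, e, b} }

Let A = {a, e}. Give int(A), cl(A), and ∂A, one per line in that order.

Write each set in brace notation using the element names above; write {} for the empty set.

open subsets of A: {}, {e}, {a}, {a, e}; so int(A) = {a, e}
closure: X∖int(X∖A) = X∖{d} = {a, e, b}
∂A = {a, e, b} minus {a, e} = {b}

int(A) = {a, e}
cl(A)  = {a, e, b}
∂A     = {b}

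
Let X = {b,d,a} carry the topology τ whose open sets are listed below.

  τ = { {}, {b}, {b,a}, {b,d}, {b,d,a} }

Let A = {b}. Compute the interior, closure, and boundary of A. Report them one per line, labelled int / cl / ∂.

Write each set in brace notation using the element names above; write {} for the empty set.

int(A) = {b}
cl(A)  = {b,d,a}
∂A     = {d,a}

opens ⊆ A: {}, {b}; union → int = {b}
complement {d,a}; its interior {}; cl(A) = X∖{} = {b,d,a}
boundary = {b,d,a} ∖ {b} = {d,a}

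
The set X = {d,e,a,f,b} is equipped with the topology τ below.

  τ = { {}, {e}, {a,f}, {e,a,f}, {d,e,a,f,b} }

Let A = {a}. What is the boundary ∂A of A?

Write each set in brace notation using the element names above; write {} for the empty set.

open subsets of A: {}; so int(A) = {}
closure: X∖int(X∖A) = X∖{e} = {d,a,f,b}
∂A = {d,a,f,b} minus {} = {d,a,f,b}

{d,a,f,b}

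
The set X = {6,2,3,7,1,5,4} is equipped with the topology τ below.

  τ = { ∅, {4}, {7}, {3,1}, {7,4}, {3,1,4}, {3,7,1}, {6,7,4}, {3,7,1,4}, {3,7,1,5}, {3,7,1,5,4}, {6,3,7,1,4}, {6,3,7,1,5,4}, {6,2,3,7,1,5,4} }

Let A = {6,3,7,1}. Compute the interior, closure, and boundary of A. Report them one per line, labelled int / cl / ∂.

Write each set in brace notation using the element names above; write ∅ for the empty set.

int(A) = {3,7,1}
cl(A)  = {6,2,3,7,1,5}
∂A     = {6,2,5}

opens ⊆ A: ∅, {7}, {3,1}, {3,7,1}; union → int = {3,7,1}
complement {2,5,4}; its interior {4}; cl(A) = X∖{4} = {6,2,3,7,1,5}
boundary = {6,2,3,7,1,5} ∖ {3,7,1} = {6,2,5}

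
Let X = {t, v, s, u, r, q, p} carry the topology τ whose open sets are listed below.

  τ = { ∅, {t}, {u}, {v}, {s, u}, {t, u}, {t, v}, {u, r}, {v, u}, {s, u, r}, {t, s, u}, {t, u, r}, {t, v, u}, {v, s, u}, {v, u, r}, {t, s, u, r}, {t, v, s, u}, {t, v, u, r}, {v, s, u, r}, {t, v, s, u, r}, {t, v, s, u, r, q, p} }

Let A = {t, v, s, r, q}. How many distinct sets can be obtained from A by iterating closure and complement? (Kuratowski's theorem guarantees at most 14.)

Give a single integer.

8

X∖A={u, p}, int(X∖A)={u}, hence cl(A)={t, v, s, r, q, p}
Orbit (k=closure, c=complement):
  1. A     = {t, v, s, r, q}
  2. kA    = {t, v, s, r, q, p}
  3. cA    = {u, p}
  4. ckA   = {u}
  5. kcA   = {s, u, r, q, p}
  6. ckcA  = {t, v}
  7. kckcA = {t, v, q, p}
  8. ckckcA = {s, u, r}
(closed under both — stop)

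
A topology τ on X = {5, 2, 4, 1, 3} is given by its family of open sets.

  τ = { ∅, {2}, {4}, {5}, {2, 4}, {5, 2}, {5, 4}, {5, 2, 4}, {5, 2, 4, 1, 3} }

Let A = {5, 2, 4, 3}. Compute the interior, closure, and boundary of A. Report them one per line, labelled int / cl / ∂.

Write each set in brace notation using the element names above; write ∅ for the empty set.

U open, U⊆A: ∅, {4}, {2}, {5}, {2, 4}, {5, 2}, {5, 4}, {5, 2, 4}. int(A) = ⋃ = {5, 2, 4}
X∖A={1}, int(X∖A)=∅, hence cl(A)={5, 2, 4, 1, 3}
∂A: remove int from cl → {1, 3}

int(A) = {5, 2, 4}
cl(A)  = {5, 2, 4, 1, 3}
∂A     = {1, 3}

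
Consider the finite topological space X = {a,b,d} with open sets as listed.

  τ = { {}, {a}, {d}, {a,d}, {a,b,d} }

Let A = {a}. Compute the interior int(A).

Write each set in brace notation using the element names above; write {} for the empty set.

open subsets of A: {}, {a}; so int(A) = {a}

{a}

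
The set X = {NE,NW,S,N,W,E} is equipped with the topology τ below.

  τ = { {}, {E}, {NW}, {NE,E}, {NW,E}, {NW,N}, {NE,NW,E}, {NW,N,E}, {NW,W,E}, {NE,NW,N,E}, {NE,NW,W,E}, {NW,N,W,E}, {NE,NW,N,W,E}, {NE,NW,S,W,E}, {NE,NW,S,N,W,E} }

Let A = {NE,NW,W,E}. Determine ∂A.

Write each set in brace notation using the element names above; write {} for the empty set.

{S,N}

opens ⊆ A: {}, {NW}, {E}, {NW,E}, {NE,E}, {NE,NW,E}, {NW,W,E}, {NE,NW,W,E}; union → int = {NE,NW,W,E}
complement {S,N}; its interior {}; cl(A) = X∖{} = {NE,NW,S,N,W,E}
boundary = {NE,NW,S,N,W,E} ∖ {NE,NW,W,E} = {S,N}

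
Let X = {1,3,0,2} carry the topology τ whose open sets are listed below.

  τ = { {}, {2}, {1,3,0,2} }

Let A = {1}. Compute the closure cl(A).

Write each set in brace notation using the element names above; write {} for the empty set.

cl via duality: int({3,0,2}) = {2}, so X∖{2} = {1,3,0}

{1,3,0}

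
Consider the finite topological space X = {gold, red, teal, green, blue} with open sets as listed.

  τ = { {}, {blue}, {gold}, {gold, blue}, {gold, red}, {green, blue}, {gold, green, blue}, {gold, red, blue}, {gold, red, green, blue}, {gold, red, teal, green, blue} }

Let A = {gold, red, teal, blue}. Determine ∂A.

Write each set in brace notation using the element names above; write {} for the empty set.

{teal, green}

U open, U⊆A: {}, {gold}, {blue}, {gold, blue}, {gold, red}, {gold, red, blue}. int(A) = ⋃ = {gold, red, blue}
X∖A={green}, int(X∖A)={}, hence cl(A)={gold, red, teal, green, blue}
∂A: remove int from cl → {teal, green}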